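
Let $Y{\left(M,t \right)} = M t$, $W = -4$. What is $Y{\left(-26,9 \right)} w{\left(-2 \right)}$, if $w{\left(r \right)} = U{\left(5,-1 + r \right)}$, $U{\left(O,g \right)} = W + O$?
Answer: $-234$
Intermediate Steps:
$U{\left(O,g \right)} = -4 + O$
$w{\left(r \right)} = 1$ ($w{\left(r \right)} = -4 + 5 = 1$)
$Y{\left(-26,9 \right)} w{\left(-2 \right)} = \left(-26\right) 9 \cdot 1 = \left(-234\right) 1 = -234$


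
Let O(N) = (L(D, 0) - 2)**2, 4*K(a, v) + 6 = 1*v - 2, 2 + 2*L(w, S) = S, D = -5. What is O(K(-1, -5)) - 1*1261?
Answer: -1252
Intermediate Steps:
L(w, S) = -1 + S/2
K(a, v) = -2 + v/4 (K(a, v) = -3/2 + (1*v - 2)/4 = -3/2 + (v - 2)/4 = -3/2 + (-2 + v)/4 = -3/2 + (-1/2 + v/4) = -2 + v/4)
O(N) = 9 (O(N) = ((-1 + (1/2)*0) - 2)**2 = ((-1 + 0) - 2)**2 = (-1 - 2)**2 = (-3)**2 = 9)
O(K(-1, -5)) - 1*1261 = 9 - 1*1261 = 9 - 1261 = -1252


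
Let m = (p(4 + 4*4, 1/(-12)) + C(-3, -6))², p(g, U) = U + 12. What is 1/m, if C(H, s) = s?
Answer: 144/5041 ≈ 0.028566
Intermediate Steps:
p(g, U) = 12 + U
m = 5041/144 (m = ((12 + 1/(-12)) - 6)² = ((12 - 1/12) - 6)² = (143/12 - 6)² = (71/12)² = 5041/144 ≈ 35.007)
1/m = 1/(5041/144) = 144/5041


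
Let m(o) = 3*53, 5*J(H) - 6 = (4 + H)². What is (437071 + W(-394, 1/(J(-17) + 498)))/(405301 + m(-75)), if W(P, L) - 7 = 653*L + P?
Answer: 46550645/43222036 ≈ 1.0770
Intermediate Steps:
J(H) = 6/5 + (4 + H)²/5
W(P, L) = 7 + P + 653*L (W(P, L) = 7 + (653*L + P) = 7 + (P + 653*L) = 7 + P + 653*L)
m(o) = 159
(437071 + W(-394, 1/(J(-17) + 498)))/(405301 + m(-75)) = (437071 + (7 - 394 + 653/((6/5 + (4 - 17)²/5) + 498)))/(405301 + 159) = (437071 + (7 - 394 + 653/((6/5 + (⅕)*(-13)²) + 498)))/405460 = (437071 + (7 - 394 + 653/((6/5 + (⅕)*169) + 498)))*(1/405460) = (437071 + (7 - 394 + 653/((6/5 + 169/5) + 498)))*(1/405460) = (437071 + (7 - 394 + 653/(35 + 498)))*(1/405460) = (437071 + (7 - 394 + 653/533))*(1/405460) = (437071 - 205618/533)*(1/405460) = (232753225/533)*(1/405460) = 46550645/43222036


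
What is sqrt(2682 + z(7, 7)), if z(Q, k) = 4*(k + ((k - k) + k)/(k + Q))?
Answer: 2*sqrt(678) ≈ 52.077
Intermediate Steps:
z(Q, k) = 4*k + 4*k/(Q + k) (z(Q, k) = 4*(k + (0 + k)/(Q + k)) = 4*(k + k/(Q + k)) = 4*k + 4*k/(Q + k))
sqrt(2682 + z(7, 7)) = sqrt(2682 + 4*7*(1 + 7 + 7)/(7 + 7)) = sqrt(2682 + 4*7*15/14) = sqrt(2682 + 4*7*(1/14)*15) = sqrt(2682 + 30) = sqrt(2712) = 2*sqrt(678)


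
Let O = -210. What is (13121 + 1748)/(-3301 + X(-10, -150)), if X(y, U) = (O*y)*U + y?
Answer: -14869/318311 ≈ -0.046712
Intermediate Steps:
X(y, U) = y - 210*U*y (X(y, U) = (-210*y)*U + y = -210*U*y + y = y - 210*U*y)
(13121 + 1748)/(-3301 + X(-10, -150)) = (13121 + 1748)/(-3301 - 10*(1 - 210*(-150))) = 14869/(-3301 - 10*(1 + 31500)) = 14869/(-3301 - 10*31501) = 14869/(-3301 - 315010) = 14869/(-318311) = 14869*(-1/318311) = -14869/318311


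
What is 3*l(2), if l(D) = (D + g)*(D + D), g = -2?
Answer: 0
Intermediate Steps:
l(D) = 2*D*(-2 + D) (l(D) = (D - 2)*(D + D) = (-2 + D)*(2*D) = 2*D*(-2 + D))
3*l(2) = 3*(2*2*(-2 + 2)) = 3*(2*2*0) = 3*0 = 0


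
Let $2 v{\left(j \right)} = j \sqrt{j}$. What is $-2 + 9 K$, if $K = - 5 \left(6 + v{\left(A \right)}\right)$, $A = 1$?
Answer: $- \frac{589}{2} \approx -294.5$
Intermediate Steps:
$v{\left(j \right)} = \frac{j^{\frac{3}{2}}}{2}$ ($v{\left(j \right)} = \frac{j \sqrt{j}}{2} = \frac{j^{\frac{3}{2}}}{2}$)
$K = - \frac{65}{2}$ ($K = - 5 \left(6 + \frac{1^{\frac{3}{2}}}{2}\right) = - 5 \left(6 + \frac{1}{2} \cdot 1\right) = - 5 \left(6 + \frac{1}{2}\right) = \left(-5\right) \frac{13}{2} = - \frac{65}{2} \approx -32.5$)
$-2 + 9 K = -2 + 9 \left(- \frac{65}{2}\right) = -2 - \frac{585}{2} = - \frac{589}{2}$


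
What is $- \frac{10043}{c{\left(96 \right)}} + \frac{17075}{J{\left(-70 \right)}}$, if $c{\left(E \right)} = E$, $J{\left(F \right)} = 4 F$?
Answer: $- \frac{111281}{672} \approx -165.6$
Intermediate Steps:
$- \frac{10043}{c{\left(96 \right)}} + \frac{17075}{J{\left(-70 \right)}} = - \frac{10043}{96} + \frac{17075}{4 \left(-70\right)} = \left(-10043\right) \frac{1}{96} + \frac{17075}{-280} = - \frac{10043}{96} + 17075 \left(- \frac{1}{280}\right) = - \frac{10043}{96} - \frac{3415}{56} = - \frac{111281}{672}$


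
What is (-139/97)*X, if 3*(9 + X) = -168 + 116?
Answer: 10981/291 ≈ 37.735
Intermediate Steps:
X = -79/3 (X = -9 + (-168 + 116)/3 = -9 + (⅓)*(-52) = -9 - 52/3 = -79/3 ≈ -26.333)
(-139/97)*X = -139/97*(-79/3) = 10981/291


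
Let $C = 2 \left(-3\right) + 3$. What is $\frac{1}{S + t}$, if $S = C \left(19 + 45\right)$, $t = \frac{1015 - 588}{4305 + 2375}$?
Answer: $- \frac{6680}{1282133} \approx -0.0052101$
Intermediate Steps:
$C = -3$ ($C = -6 + 3 = -3$)
$t = \frac{427}{6680} \approx 0.063922$
$S = -192$ ($S = - 3 \left(19 + 45\right) = \left(-3\right) 64 = -192$)
$\frac{1}{S + t} = \frac{1}{-192 + \frac{427}{6680}} = \frac{1}{- \frac{1282133}{6680}} = - \frac{6680}{1282133}$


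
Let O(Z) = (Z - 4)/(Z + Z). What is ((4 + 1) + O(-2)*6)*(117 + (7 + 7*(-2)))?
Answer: 1540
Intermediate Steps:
O(Z) = (-4 + Z)/(2*Z) (O(Z) = (-4 + Z)/((2*Z)) = (-4 + Z)*(1/(2*Z)) = (-4 + Z)/(2*Z))
((4 + 1) + O(-2)*6)*(117 + (7 + 7*(-2))) = ((4 + 1) + ((½)*(-4 - 2)/(-2))*6)*(117 + (7 + 7*(-2))) = (5 + ((½)*(-½)*(-6))*6)*(117 + (7 - 14)) = (5 + (3/2)*6)*(117 - 7) = (5 + 9)*110 = 14*110 = 1540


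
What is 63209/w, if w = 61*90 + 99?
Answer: 63209/5589 ≈ 11.310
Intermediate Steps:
w = 5589 (w = 5490 + 99 = 5589)
63209/w = 63209/5589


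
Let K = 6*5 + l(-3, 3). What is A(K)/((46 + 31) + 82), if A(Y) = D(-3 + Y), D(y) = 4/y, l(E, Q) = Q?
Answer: 2/2385 ≈ 0.00083857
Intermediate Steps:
K = 33 (K = 6*5 + 3 = 30 + 3 = 33)
A(Y) = 4/(-3 + Y)
A(K)/((46 + 31) + 82) = (4/(-3 + 33))/((46 + 31) + 82) = (4/30)/(77 + 82) = (4*(1/30))/159 = (2/15)*(1/159) = 2/2385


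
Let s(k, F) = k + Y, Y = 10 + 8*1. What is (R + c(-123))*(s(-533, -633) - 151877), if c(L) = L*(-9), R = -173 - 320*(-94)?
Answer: -4726285488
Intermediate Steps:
Y = 18 (Y = 10 + 8 = 18)
R = 29907 (R = -173 + 30080 = 29907)
c(L) = -9*L
s(k, F) = 18 + k (s(k, F) = k + 18 = 18 + k)
(R + c(-123))*(s(-533, -633) - 151877) = (29907 - 9*(-123))*((18 - 533) - 151877) = (29907 + 1107)*(-515 - 151877) = 31014*(-152392) = -4726285488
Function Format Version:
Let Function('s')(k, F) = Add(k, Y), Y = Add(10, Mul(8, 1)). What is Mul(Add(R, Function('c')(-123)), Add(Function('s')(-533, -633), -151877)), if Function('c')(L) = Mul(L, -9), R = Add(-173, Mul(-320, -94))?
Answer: -4726285488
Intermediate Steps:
Y = 18 (Y = Add(10, 8) = 18)
R = 29907 (R = Add(-173, 30080) = 29907)
Function('c')(L) = Mul(-9, L)
Function('s')(k, F) = Add(18, k) (Function('s')(k, F) = Add(k, 18) = Add(18, k))
Mul(Add(R, Function('c')(-123)), Add(Function('s')(-533, -633), -151877)) = Mul(Add(29907, Mul(-9, -123)), Add(Add(18, -533), -151877)) = Mul(Add(29907, 1107), Add(-515, -151877)) = Mul(31014, -152392) = -4726285488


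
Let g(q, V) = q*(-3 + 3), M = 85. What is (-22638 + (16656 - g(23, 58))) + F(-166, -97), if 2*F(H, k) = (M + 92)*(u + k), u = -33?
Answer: -17487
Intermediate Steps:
g(q, V) = 0 (g(q, V) = q*0 = 0)
F(H, k) = -5841/2 + 177*k/2 (F(H, k) = ((85 + 92)*(-33 + k))/2 = (177*(-33 + k))/2 = (-5841 + 177*k)/2 = -5841/2 + 177*k/2)
(-22638 + (16656 - g(23, 58))) + F(-166, -97) = (-22638 + (16656 - 1*0)) + (-5841/2 + (177/2)*(-97)) = (-22638 + (16656 + 0)) + (-5841/2 - 17169/2) = (-22638 + 16656) - 11505 = -5982 - 11505 = -17487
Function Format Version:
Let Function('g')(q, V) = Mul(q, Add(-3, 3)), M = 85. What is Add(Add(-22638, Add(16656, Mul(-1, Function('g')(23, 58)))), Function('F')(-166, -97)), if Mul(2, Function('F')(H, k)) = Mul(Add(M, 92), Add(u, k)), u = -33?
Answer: -17487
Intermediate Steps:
Function('g')(q, V) = 0 (Function('g')(q, V) = Mul(q, 0) = 0)
Function('F')(H, k) = Add(Rational(-5841, 2), Mul(Rational(177, 2), k)) (Function('F')(H, k) = Mul(Rational(1, 2), Mul(Add(85, 92), Add(-33, k))) = Mul(Rational(1, 2), Mul(177, Add(-33, k))) = Mul(Rational(1, 2), Add(-5841, Mul(177, k))) = Add(Rational(-5841, 2), Mul(Rational(177, 2), k)))
Add(Add(-22638, Add(16656, Mul(-1, Function('g')(23, 58)))), Function('F')(-166, -97)) = Add(Add(-22638, Add(16656, Mul(-1, 0))), Add(Rational(-5841, 2), Mul(Rational(177, 2), -97))) = Add(Add(-22638, Add(16656, 0)), Add(Rational(-5841, 2), Rational(-17169, 2))) = Add(Add(-22638, 16656), -11505) = Add(-5982, -11505) = -17487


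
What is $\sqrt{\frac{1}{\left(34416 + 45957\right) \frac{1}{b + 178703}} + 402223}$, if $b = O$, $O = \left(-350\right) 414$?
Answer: $\frac{\sqrt{2598290546372286}}{80373} \approx 634.21$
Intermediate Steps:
$O = -144900$
$b = -144900$
$\sqrt{\frac{1}{\left(34416 + 45957\right) \frac{1}{b + 178703}} + 402223} = \sqrt{\frac{1}{\left(34416 + 45957\right) \frac{1}{-144900 + 178703}} + 402223} = \sqrt{\frac{1}{80373 \cdot \frac{1}{33803}} + 402223} = \sqrt{\frac{1}{\frac{80373}{33803}} + 402223} = \sqrt{\frac{33803}{80373} + 402223} = \sqrt{\frac{32327902982}{80373}} = \frac{\sqrt{2598290546372286}}{80373}$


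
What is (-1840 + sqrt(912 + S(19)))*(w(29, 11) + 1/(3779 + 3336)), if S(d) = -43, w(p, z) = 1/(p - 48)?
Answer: 2611328/27037 - 7096*sqrt(869)/135185 ≈ 95.036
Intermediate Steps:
w(p, z) = 1/(-48 + p)
(-1840 + sqrt(912 + S(19)))*(w(29, 11) + 1/(3779 + 3336)) = (-1840 + sqrt(912 - 43))*(1/(-48 + 29) + 1/(3779 + 3336)) = (-1840 + sqrt(869))*(1/(-19) + 1/7115) = (-1840 + sqrt(869))*(-1/19 + 1/7115) = (-1840 + sqrt(869))*(-7096/135185) = 2611328/27037 - 7096*sqrt(869)/135185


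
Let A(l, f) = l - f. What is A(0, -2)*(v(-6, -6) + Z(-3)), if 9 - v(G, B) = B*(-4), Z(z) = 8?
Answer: -14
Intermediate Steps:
v(G, B) = 9 + 4*B (v(G, B) = 9 - B*(-4) = 9 - (-4)*B = 9 + 4*B)
A(0, -2)*(v(-6, -6) + Z(-3)) = (0 - 1*(-2))*((9 + 4*(-6)) + 8) = (0 + 2)*((9 - 24) + 8) = 2*(-15 + 8) = 2*(-7) = -14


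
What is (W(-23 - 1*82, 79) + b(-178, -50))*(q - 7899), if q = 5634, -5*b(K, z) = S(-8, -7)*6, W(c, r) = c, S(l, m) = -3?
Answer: 229671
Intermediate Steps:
b(K, z) = 18/5 (b(K, z) = -(-3)*6/5 = -⅕*(-18) = 18/5)
(W(-23 - 1*82, 79) + b(-178, -50))*(q - 7899) = ((-23 - 1*82) + 18/5)*(5634 - 7899) = ((-23 - 82) + 18/5)*(-2265) = (-105 + 18/5)*(-2265) = -507/5*(-2265) = 229671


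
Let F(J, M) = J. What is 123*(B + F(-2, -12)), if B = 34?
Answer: 3936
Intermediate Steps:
123*(B + F(-2, -12)) = 123*(34 - 2) = 123*32 = 3936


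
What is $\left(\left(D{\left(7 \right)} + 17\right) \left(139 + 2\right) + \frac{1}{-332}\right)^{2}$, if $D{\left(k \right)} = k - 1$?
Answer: $\frac{1159229055625}{110224} \approx 1.0517 \cdot 10^{7}$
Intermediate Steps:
$D{\left(k \right)} = -1 + k$ ($D{\left(k \right)} = k - 1 = -1 + k$)
$\left(\left(D{\left(7 \right)} + 17\right) \left(139 + 2\right) + \frac{1}{-332}\right)^{2} = \left(\left(\left(-1 + 7\right) + 17\right) \left(139 + 2\right) + \frac{1}{-332}\right)^{2} = \left(\left(6 + 17\right) 141 - \frac{1}{332}\right)^{2} = \left(23 \cdot 141 - \frac{1}{332}\right)^{2} = \left(3243 - \frac{1}{332}\right)^{2} = \left(\frac{1076675}{332}\right)^{2} = \frac{1159229055625}{110224}$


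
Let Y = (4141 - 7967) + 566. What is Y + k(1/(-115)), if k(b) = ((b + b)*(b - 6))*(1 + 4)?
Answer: -8621318/2645 ≈ -3259.5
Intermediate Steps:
Y = -3260 (Y = -3826 + 566 = -3260)
k(b) = 10*b*(-6 + b) (k(b) = ((2*b)*(-6 + b))*5 = (2*b*(-6 + b))*5 = 10*b*(-6 + b))
Y + k(1/(-115)) = -3260 + 10*(-6 + 1/(-115))/(-115) = -3260 + 10*(-1/115)*(-6 - 1/115) = -3260 + 10*(-1/115)*(-691/115) = -3260 + 1382/2645 = -8621318/2645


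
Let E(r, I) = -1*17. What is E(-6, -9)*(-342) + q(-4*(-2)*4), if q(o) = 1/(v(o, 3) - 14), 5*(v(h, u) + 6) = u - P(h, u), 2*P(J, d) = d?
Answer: 1145348/197 ≈ 5814.0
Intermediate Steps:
E(r, I) = -17
P(J, d) = d/2
v(h, u) = -6 + u/10 (v(h, u) = -6 + (u - u/2)/5 = -6 + (u/2)/5 = -6 + u/10)
q(o) = -10/197 (q(o) = 1/((-6 + (1/10)*3) - 14) = 1/((-6 + 3/10) - 14) = 1/(-57/10 - 14) = 1/(-197/10) = -10/197)
E(-6, -9)*(-342) + q(-4*(-2)*4) = -17*(-342) - 10/197 = 5814 - 10/197 = 1145348/197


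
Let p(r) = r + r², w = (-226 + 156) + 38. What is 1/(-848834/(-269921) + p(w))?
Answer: 269921/268610466 ≈ 0.0010049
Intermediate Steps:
w = -32 (w = -70 + 38 = -32)
1/(-848834/(-269921) + p(w)) = 1/(-848834/(-269921) - 32*(1 - 32)) = 1/(-848834*(-1/269921) - 32*(-31)) = 1/(848834/269921 + 992) = 1/(268610466/269921) = 269921/268610466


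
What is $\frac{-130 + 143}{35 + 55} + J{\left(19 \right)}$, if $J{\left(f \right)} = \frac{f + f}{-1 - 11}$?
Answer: $- \frac{136}{45} \approx -3.0222$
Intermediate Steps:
$J{\left(f \right)} = - \frac{f}{6}$ ($J{\left(f \right)} = \frac{2 f}{-12} = 2 f \left(- \frac{1}{12}\right) = - \frac{f}{6}$)
$\frac{-130 + 143}{35 + 55} + J{\left(19 \right)} = \frac{-130 + 143}{35 + 55} - \frac{19}{6} = \frac{13}{90} - \frac{19}{6} = - \frac{136}{45}$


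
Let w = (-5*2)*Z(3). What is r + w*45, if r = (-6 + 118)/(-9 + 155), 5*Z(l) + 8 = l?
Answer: 32906/73 ≈ 450.77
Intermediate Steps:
Z(l) = -8/5 + l/5
w = 10 (w = (-5*2)*(-8/5 + (1/5)*3) = -10*(-8/5 + 3/5) = -10*(-1) = 10)
r = 56/73 (r = 112/146 = 112*(1/146) = 56/73 ≈ 0.76712)
r + w*45 = 56/73 + 10*45 = 56/73 + 450 = 32906/73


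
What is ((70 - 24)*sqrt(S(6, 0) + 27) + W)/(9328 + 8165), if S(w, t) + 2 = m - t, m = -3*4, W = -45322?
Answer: -2666/1029 + 46*sqrt(13)/17493 ≈ -2.5814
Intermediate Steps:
m = -12
S(w, t) = -14 - t (S(w, t) = -2 + (-12 - t) = -14 - t)
((70 - 24)*sqrt(S(6, 0) + 27) + W)/(9328 + 8165) = ((70 - 24)*sqrt((-14 - 1*0) + 27) - 45322)/(9328 + 8165) = (46*sqrt((-14 + 0) + 27) - 45322)/17493 = (46*sqrt(-14 + 27) - 45322)*(1/17493) = (46*sqrt(13) - 45322)*(1/17493) = (-45322 + 46*sqrt(13))*(1/17493) = -2666/1029 + 46*sqrt(13)/17493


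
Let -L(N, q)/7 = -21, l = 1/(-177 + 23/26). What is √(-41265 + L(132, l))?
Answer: I*√41118 ≈ 202.78*I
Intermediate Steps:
l = -26/4579 (l = 1/(-177 + 23*(1/26)) = 1/(-177 + 23/26) = 1/(-4579/26) = -26/4579 ≈ -0.0056781)
L(N, q) = 147 (L(N, q) = -7*(-21) = 147)
√(-41265 + L(132, l)) = √(-41265 + 147) = √(-41118) = I*√41118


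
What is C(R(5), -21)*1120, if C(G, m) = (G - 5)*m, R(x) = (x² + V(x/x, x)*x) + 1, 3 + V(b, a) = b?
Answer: -258720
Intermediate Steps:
V(b, a) = -3 + b
R(x) = 1 + x² - 2*x (R(x) = (x² + (-3 + x/x)*x) + 1 = (x² + (-3 + 1)*x) + 1 = (x² - 2*x) + 1 = 1 + x² - 2*x)
C(G, m) = m*(-5 + G) (C(G, m) = (-5 + G)*m = m*(-5 + G))
C(R(5), -21)*1120 = -21*(-5 + (1 + 5² - 2*5))*1120 = -21*(-5 + (1 + 25 - 10))*1120 = -21*(-5 + 16)*1120 = -21*11*1120 = -231*1120 = -258720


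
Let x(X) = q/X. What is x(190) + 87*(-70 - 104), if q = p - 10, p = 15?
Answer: -575243/38 ≈ -15138.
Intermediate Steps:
q = 5 (q = 15 - 10 = 5)
x(X) = 5/X
x(190) + 87*(-70 - 104) = 5/190 + 87*(-70 - 104) = 5*(1/190) + 87*(-174) = 1/38 - 15138 = -575243/38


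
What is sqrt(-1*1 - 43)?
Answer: 2*I*sqrt(11) ≈ 6.6332*I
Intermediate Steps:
sqrt(-1*1 - 43) = sqrt(-1 - 43) = sqrt(-44) = 2*I*sqrt(11)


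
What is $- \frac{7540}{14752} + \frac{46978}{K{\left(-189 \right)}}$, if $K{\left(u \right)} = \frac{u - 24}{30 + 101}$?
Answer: $- \frac{22696788689}{785544} \approx -28893.0$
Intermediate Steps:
$K{\left(u \right)} = - \frac{24}{131} + \frac{u}{131}$ ($K{\left(u \right)} = \frac{-24 + u}{131} = \left(-24 + u\right) \frac{1}{131} = - \frac{24}{131} + \frac{u}{131}$)
$- \frac{7540}{14752} + \frac{46978}{K{\left(-189 \right)}} = - \frac{7540}{14752} + \frac{46978}{- \frac{24}{131} + \frac{1}{131} \left(-189\right)} = \left(-7540\right) \frac{1}{14752} + \frac{46978}{- \frac{24}{131} - \frac{189}{131}} = - \frac{1885}{3688} + \frac{46978}{- \frac{213}{131}} = - \frac{1885}{3688} + 46978 \left(- \frac{131}{213}\right) = - \frac{1885}{3688} - \frac{6154118}{213} = - \frac{22696788689}{785544}$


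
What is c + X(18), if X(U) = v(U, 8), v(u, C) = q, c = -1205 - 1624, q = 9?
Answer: -2820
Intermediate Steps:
c = -2829
v(u, C) = 9
X(U) = 9
c + X(18) = -2829 + 9 = -2820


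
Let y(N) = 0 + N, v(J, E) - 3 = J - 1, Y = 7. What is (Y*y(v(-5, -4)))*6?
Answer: -126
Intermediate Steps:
v(J, E) = 2 + J (v(J, E) = 3 + (J - 1) = 3 + (-1 + J) = 2 + J)
y(N) = N
(Y*y(v(-5, -4)))*6 = (7*(2 - 5))*6 = (7*(-3))*6 = -21*6 = -126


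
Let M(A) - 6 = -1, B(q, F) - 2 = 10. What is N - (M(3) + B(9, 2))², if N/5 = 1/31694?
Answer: -9159561/31694 ≈ -289.00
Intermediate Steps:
B(q, F) = 12 (B(q, F) = 2 + 10 = 12)
M(A) = 5 (M(A) = 6 - 1 = 5)
N = 5/31694 ≈ 0.00015776
N - (M(3) + B(9, 2))² = 5/31694 - (5 + 12)² = 5/31694 - 1*17² = 5/31694 - 1*289 = 5/31694 - 289 = -9159561/31694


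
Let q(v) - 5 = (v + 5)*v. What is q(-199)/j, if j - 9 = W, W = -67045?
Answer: -38611/67036 ≈ -0.57597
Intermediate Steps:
j = -67036 (j = 9 - 67045 = -67036)
q(v) = 5 + v*(5 + v) (q(v) = 5 + (v + 5)*v = 5 + (5 + v)*v = 5 + v*(5 + v))
q(-199)/j = (5 + (-199)² + 5*(-199))/(-67036) = (5 + 39601 - 995)*(-1/67036) = 38611*(-1/67036) = -38611/67036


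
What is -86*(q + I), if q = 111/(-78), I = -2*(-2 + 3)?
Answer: 3827/13 ≈ 294.38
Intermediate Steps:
I = -2 (I = -2*1 = -2)
q = -37/26 (q = 111*(-1/78) = -37/26 ≈ -1.4231)
-86*(q + I) = -86*(-37/26 - 2) = -86*(-89/26) = 3827/13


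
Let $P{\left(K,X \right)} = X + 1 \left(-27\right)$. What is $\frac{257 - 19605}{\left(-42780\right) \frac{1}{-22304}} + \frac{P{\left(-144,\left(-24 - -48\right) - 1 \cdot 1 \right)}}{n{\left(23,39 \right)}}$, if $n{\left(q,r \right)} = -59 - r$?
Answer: $- \frac{5286316562}{524055} \approx -10087.0$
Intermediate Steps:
$P{\left(K,X \right)} = -27 + X$ ($P{\left(K,X \right)} = X - 27 = -27 + X$)
$\frac{257 - 19605}{\left(-42780\right) \frac{1}{-22304}} + \frac{P{\left(-144,\left(-24 - -48\right) - 1 \cdot 1 \right)}}{n{\left(23,39 \right)}} = \frac{257 - 19605}{\left(-42780\right) \frac{1}{-22304}} + \frac{-27 - \left(-24 + 1 \cdot 1\right)}{-59 - 39} = \frac{257 - 19605}{\left(-42780\right) \left(- \frac{1}{22304}\right)} + \frac{-27 + \left(\left(-24 + 48\right) - 1\right)}{-59 - 39} = - \frac{19348}{\frac{10695}{5576}} + \frac{-27 + \left(24 - 1\right)}{-98} = \left(-19348\right) \frac{5576}{10695} + \left(-27 + 23\right) \left(- \frac{1}{98}\right) = - \frac{107884448}{10695} - - \frac{2}{49} = - \frac{107884448}{10695} + \frac{2}{49} = - \frac{5286316562}{524055}$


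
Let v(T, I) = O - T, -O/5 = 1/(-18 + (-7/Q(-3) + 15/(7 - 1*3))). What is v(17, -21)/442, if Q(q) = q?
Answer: -2371/63206 ≈ -0.037512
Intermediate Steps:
O = 60/143 (O = -5/(-18 + (-7/(-3) + 15/(7 - 1*3))) = -5/(-18 + (-7*(-⅓) + 15/(7 - 3))) = -5/(-18 + (7/3 + 15/4)) = -5/(-18 + 73/12) = -5/(-143/12) = -5*(-12/143) = 60/143 ≈ 0.41958)
v(T, I) = 60/143 - T
v(17, -21)/442 = (60/143 - 1*17)/442 = (60/143 - 17)*(1/442) = -2371/143*1/442 = -2371/63206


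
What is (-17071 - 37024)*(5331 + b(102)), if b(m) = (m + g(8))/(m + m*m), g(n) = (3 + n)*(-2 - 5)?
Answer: -3029726307545/10506 ≈ -2.8838e+8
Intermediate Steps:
g(n) = -21 - 7*n (g(n) = (3 + n)*(-7) = -21 - 7*n)
b(m) = (-77 + m)/(m + m²) (b(m) = (m + (-21 - 7*8))/(m + m*m) = (m + (-21 - 56))/(m + m²) = (m - 77)/(m + m²) = (-77 + m)/(m + m²))
(-17071 - 37024)*(5331 + b(102)) = (-17071 - 37024)*(5331 + (-77 + 102)/(102*(1 + 102))) = -54095*(5331 + (1/102)*25/103) = -54095*(5331 + (1/102)*(1/103)*25) = -54095*(5331 + 25/10506) = -54095*56007511/10506 = -3029726307545/10506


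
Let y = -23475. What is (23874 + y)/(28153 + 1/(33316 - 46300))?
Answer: 740088/52219793 ≈ 0.014173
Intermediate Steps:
(23874 + y)/(28153 + 1/(33316 - 46300)) = (23874 - 23475)/(28153 + 1/(33316 - 46300)) = 399/(28153 + 1/(-12984)) = 399/(28153 - 1/12984) = 399/(365538551/12984) = 399*(12984/365538551) = 740088/52219793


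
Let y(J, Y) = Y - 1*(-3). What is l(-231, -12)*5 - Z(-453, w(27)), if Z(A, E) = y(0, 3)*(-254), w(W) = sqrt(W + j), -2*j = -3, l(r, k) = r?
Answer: 369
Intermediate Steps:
j = 3/2 (j = -1/2*(-3) = 3/2 ≈ 1.5000)
y(J, Y) = 3 + Y (y(J, Y) = Y + 3 = 3 + Y)
w(W) = sqrt(3/2 + W) (w(W) = sqrt(W + 3/2) = sqrt(3/2 + W))
Z(A, E) = -1524 (Z(A, E) = (3 + 3)*(-254) = 6*(-254) = -1524)
l(-231, -12)*5 - Z(-453, w(27)) = -231*5 - 1*(-1524) = -1155 + 1524 = 369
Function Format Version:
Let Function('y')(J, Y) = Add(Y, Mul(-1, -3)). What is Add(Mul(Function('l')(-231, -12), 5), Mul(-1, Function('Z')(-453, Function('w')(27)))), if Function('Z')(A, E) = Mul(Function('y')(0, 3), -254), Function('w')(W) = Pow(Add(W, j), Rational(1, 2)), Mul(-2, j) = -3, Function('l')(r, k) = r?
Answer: 369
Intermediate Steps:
j = Rational(3, 2) (j = Mul(Rational(-1, 2), -3) = Rational(3, 2) ≈ 1.5000)
Function('y')(J, Y) = Add(3, Y) (Function('y')(J, Y) = Add(Y, 3) = Add(3, Y))
Function('w')(W) = Pow(Add(Rational(3, 2), W), Rational(1, 2)) (Function('w')(W) = Pow(Add(W, Rational(3, 2)), Rational(1, 2)) = Pow(Add(Rational(3, 2), W), Rational(1, 2)))
Function('Z')(A, E) = -1524 (Function('Z')(A, E) = Mul(Add(3, 3), -254) = Mul(6, -254) = -1524)
Add(Mul(Function('l')(-231, -12), 5), Mul(-1, Function('Z')(-453, Function('w')(27)))) = Add(Mul(-231, 5), Mul(-1, -1524)) = Add(-1155, 1524) = 369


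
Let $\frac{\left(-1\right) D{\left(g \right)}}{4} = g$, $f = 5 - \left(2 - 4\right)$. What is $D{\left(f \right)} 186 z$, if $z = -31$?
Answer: $161448$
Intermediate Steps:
$f = 7$ ($f = 5 - -2 = 5 + 2 = 7$)
$D{\left(g \right)} = - 4 g$
$D{\left(f \right)} 186 z = \left(-4\right) 7 \cdot 186 \left(-31\right) = \left(-28\right) 186 \left(-31\right) = \left(-5208\right) \left(-31\right) = 161448$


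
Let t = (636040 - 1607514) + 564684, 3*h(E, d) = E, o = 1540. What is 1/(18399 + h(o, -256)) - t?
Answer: 23080044233/56737 ≈ 4.0679e+5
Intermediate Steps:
h(E, d) = E/3
t = -406790 (t = -971474 + 564684 = -406790)
1/(18399 + h(o, -256)) - t = 1/(18399 + (1/3)*1540) - 1*(-406790) = 1/(18399 + 1540/3) + 406790 = 1/(56737/3) + 406790 = 3/56737 + 406790 = 23080044233/56737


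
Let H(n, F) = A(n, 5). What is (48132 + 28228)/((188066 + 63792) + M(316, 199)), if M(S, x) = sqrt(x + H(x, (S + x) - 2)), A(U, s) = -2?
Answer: 19231876880/63432451967 - 76360*sqrt(197)/63432451967 ≈ 0.30317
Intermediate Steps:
H(n, F) = -2
M(S, x) = sqrt(-2 + x) (M(S, x) = sqrt(x - 2) = sqrt(-2 + x))
(48132 + 28228)/((188066 + 63792) + M(316, 199)) = (48132 + 28228)/((188066 + 63792) + sqrt(-2 + 199)) = 76360/(251858 + sqrt(197))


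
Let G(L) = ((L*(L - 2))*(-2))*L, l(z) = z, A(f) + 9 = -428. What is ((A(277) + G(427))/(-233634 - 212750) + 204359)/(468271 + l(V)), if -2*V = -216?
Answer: 91377567943/209076891536 ≈ 0.43705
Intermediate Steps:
A(f) = -437 (A(f) = -9 - 428 = -437)
V = 108 (V = -½*(-216) = 108)
G(L) = -2*L²*(-2 + L) (G(L) = ((L*(-2 + L))*(-2))*L = (-2*L*(-2 + L))*L = -2*L²*(-2 + L))
((A(277) + G(427))/(-233634 - 212750) + 204359)/(468271 + l(V)) = ((-437 + 2*427²*(2 - 1*427))/(-233634 - 212750) + 204359)/(468271 + 108) = ((-437 + 2*182329*(2 - 427))/(-446384) + 204359)/468379 = ((-437 + 2*182329*(-425))*(-1/446384) + 204359)*(1/468379) = ((-437 - 154979650)*(-1/446384) + 204359)*(1/468379) = (-154980087*(-1/446384) + 204359)*(1/468379) = (154980087/446384 + 204359)*(1/468379) = (91377567943/446384)*(1/468379) = 91377567943/209076891536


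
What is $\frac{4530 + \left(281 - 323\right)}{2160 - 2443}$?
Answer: $- \frac{4488}{283} \approx -15.859$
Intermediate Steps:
$\frac{4530 + \left(281 - 323\right)}{2160 - 2443} = \frac{4530 + \left(281 - 323\right)}{-283} = \left(4530 - 42\right) \left(- \frac{1}{283}\right) = 4488 \left(- \frac{1}{283}\right) = - \frac{4488}{283}$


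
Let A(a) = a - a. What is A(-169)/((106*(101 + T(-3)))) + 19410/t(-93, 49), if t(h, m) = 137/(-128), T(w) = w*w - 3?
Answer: -2484480/137 ≈ -18135.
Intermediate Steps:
A(a) = 0
T(w) = -3 + w**2 (T(w) = w**2 - 3 = -3 + w**2)
t(h, m) = -137/128 (t(h, m) = 137*(-1/128) = -137/128)
A(-169)/((106*(101 + T(-3)))) + 19410/t(-93, 49) = 0/((106*(101 + (-3 + (-3)**2)))) + 19410/(-137/128) = 0/((106*(101 + (-3 + 9)))) + 19410*(-128/137) = 0/((106*(101 + 6))) - 2484480/137 = 0/((106*107)) - 2484480/137 = 0/11342 - 2484480/137 = 0*(1/11342) - 2484480/137 = 0 - 2484480/137 = -2484480/137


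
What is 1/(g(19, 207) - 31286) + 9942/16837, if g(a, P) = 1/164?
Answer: 51008676358/86389013811 ≈ 0.59045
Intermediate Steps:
g(a, P) = 1/164
1/(g(19, 207) - 31286) + 9942/16837 = 1/(1/164 - 31286) + 9942/16837 = 1/(-5130903/164) + 9942*(1/16837) = -164/5130903 + 9942/16837 = 51008676358/86389013811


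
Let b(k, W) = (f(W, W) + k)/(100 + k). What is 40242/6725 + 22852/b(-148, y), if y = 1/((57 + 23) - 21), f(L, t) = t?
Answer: 435572263302/58715975 ≈ 7418.3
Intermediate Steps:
y = 1/59 (y = 1/(80 - 21) = 1/59 ≈ 0.016949)
b(k, W) = (W + k)/(100 + k)
40242/6725 + 22852/b(-148, y) = 40242/6725 + 22852/(((1/59 - 148)/(100 - 148))) = 40242*(1/6725) + 22852/((-8731/59/(-48))) = 40242/6725 + 22852/((-1/48*(-8731/59))) = 40242/6725 + 22852/(8731/2832) = 40242/6725 + 22852*(2832/8731) = 40242/6725 + 64716864/8731 = 435572263302/58715975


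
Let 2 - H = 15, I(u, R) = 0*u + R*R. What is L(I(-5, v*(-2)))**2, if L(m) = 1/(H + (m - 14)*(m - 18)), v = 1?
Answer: 1/16129 ≈ 6.2000e-5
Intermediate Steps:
I(u, R) = R**2 (I(u, R) = 0 + R**2 = R**2)
H = -13 (H = 2 - 1*15 = 2 - 15 = -13)
L(m) = 1/(-13 + (-18 + m)*(-14 + m)) (L(m) = 1/(-13 + (m - 14)*(m - 18)) = 1/(-13 + (-14 + m)*(-18 + m)) = 1/(-13 + (-18 + m)*(-14 + m)))
L(I(-5, v*(-2)))**2 = (1/(239 + ((1*(-2))**2)**2 - 32*(1*(-2))**2))**2 = (1/(239 + ((-2)**2)**2 - 32*(-2)**2))**2 = (1/(239 + 4**2 - 32*4))**2 = (1/(239 + 16 - 128))**2 = (1/127)**2 = 1/16129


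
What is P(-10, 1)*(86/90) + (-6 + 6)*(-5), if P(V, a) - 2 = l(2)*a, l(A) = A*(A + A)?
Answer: 86/9 ≈ 9.5556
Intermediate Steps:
l(A) = 2*A² (l(A) = A*(2*A) = 2*A²)
P(V, a) = 2 + 8*a (P(V, a) = 2 + (2*2²)*a = 2 + (2*4)*a = 2 + 8*a)
P(-10, 1)*(86/90) + (-6 + 6)*(-5) = (2 + 8*1)*(86/90) + (-6 + 6)*(-5) = (2 + 8)*(86*(1/90)) + 0*(-5) = 10*(43/45) + 0 = 86/9 + 0 = 86/9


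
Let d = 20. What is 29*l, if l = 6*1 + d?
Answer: 754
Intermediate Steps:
l = 26 (l = 6*1 + 20 = 6 + 20 = 26)
29*l = 29*26 = 754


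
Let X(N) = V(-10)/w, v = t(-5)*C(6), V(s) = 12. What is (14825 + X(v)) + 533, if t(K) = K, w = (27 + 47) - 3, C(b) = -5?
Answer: 1090430/71 ≈ 15358.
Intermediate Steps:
w = 71 (w = 74 - 3 = 71)
v = 25 (v = -5*(-5) = 25)
X(N) = 12/71
(14825 + X(v)) + 533 = (14825 + 12/71) + 533 = 1052587/71 + 533 = 1090430/71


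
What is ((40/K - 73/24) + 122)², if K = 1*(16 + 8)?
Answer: 931225/64 ≈ 14550.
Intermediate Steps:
K = 24 (K = 1*24 = 24)
((40/K - 73/24) + 122)² = ((40/24 - 73/24) + 122)² = ((40*(1/24) - 73*1/24) + 122)² = ((5/3 - 73/24) + 122)² = (-11/8 + 122)² = (965/8)² = 931225/64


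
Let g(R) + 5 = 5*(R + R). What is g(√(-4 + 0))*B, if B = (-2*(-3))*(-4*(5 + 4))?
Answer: 1080 - 4320*I ≈ 1080.0 - 4320.0*I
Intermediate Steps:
g(R) = -5 + 10*R (g(R) = -5 + 5*(R + R) = -5 + 5*(2*R) = -5 + 10*R)
B = -216 (B = 6*(-4*9) = 6*(-36) = -216)
g(√(-4 + 0))*B = (-5 + 10*√(-4 + 0))*(-216) = (-5 + 10*√(-4))*(-216) = (-5 + 10*(2*I))*(-216) = (-5 + 20*I)*(-216) = 1080 - 4320*I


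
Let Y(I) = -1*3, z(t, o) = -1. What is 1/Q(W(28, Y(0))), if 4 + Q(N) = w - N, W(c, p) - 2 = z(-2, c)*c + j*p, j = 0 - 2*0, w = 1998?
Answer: 1/2020 ≈ 0.00049505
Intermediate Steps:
j = 0 (j = 0 + 0 = 0)
Y(I) = -3
W(c, p) = 2 - c (W(c, p) = 2 + (-c + 0*p) = 2 + (-c + 0) = 2 - c)
Q(N) = 1994 - N (Q(N) = -4 + (1998 - N) = 1994 - N)
1/Q(W(28, Y(0))) = 1/(1994 - (2 - 1*28)) = 1/(1994 - (2 - 28)) = 1/(1994 - 1*(-26)) = 1/(1994 + 26) = 1/2020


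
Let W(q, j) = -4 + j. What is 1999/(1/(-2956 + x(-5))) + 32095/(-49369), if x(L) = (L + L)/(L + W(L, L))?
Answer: -2041571934162/345583 ≈ -5.9076e+6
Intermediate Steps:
x(L) = 2*L/(-4 + 2*L) (x(L) = (L + L)/(L + (-4 + L)) = (2*L)/(-4 + 2*L) = 2*L/(-4 + 2*L))
1999/(1/(-2956 + x(-5))) + 32095/(-49369) = 1999/(1/(-2956 - 5/(-2 - 5))) + 32095/(-49369) = 1999/(1/(-2956 - 5/(-7))) + 32095*(-1/49369) = 1999/(1/(-2956 - 5*(-⅐))) - 32095/49369 = 1999/(1/(-2956 + 5/7)) - 32095/49369 = 1999/(1/(-20687/7)) - 32095/49369 = 1999/(-7/20687) - 32095/49369 = 1999*(-20687/7) - 32095/49369 = -41353313/7 - 32095/49369 = -2041571934162/345583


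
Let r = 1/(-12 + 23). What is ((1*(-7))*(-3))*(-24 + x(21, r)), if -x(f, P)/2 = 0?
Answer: -504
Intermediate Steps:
r = 1/11 ≈ 0.090909
x(f, P) = 0 (x(f, P) = -2*0 = 0)
((1*(-7))*(-3))*(-24 + x(21, r)) = ((1*(-7))*(-3))*(-24 + 0) = -7*(-3)*(-24) = 21*(-24) = -504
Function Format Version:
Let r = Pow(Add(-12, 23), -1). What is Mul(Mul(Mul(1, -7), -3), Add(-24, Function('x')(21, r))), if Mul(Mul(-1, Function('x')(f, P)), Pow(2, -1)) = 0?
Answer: -504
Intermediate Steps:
r = Rational(1, 11) (r = Pow(11, -1) = Rational(1, 11) ≈ 0.090909)
Function('x')(f, P) = 0 (Function('x')(f, P) = Mul(-2, 0) = 0)
Mul(Mul(Mul(1, -7), -3), Add(-24, Function('x')(21, r))) = Mul(Mul(Mul(1, -7), -3), Add(-24, 0)) = Mul(Mul(-7, -3), -24) = Mul(21, -24) = -504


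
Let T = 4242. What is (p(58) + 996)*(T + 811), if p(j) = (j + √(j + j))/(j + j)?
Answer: 10070629/2 + 5053*√29/58 ≈ 5.0358e+6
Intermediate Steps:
p(j) = (j + √2*√j)/(2*j) (p(j) = (j + √(2*j))/((2*j)) = (j + √2*√j)*(1/(2*j)) = (j + √2*√j)/(2*j))
(p(58) + 996)*(T + 811) = ((½ + √2/(2*√58)) + 996)*(4242 + 811) = ((½ + √2*(√58/58)/2) + 996)*5053 = ((½ + √29/58) + 996)*5053 = (1993/2 + √29/58)*5053 = 10070629/2 + 5053*√29/58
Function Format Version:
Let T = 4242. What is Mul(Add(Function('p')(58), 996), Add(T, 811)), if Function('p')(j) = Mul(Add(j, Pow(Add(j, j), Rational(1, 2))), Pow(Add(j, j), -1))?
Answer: Add(Rational(10070629, 2), Mul(Rational(5053, 58), Pow(29, Rational(1, 2)))) ≈ 5.0358e+6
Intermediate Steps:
Function('p')(j) = Mul(Rational(1, 2), Pow(j, -1), Add(j, Mul(Pow(2, Rational(1, 2)), Pow(j, Rational(1, 2))))) (Function('p')(j) = Mul(Add(j, Pow(Mul(2, j), Rational(1, 2))), Pow(Mul(2, j), -1)) = Mul(Add(j, Mul(Pow(2, Rational(1, 2)), Pow(j, Rational(1, 2)))), Mul(Rational(1, 2), Pow(j, -1))) = Mul(Rational(1, 2), Pow(j, -1), Add(j, Mul(Pow(2, Rational(1, 2)), Pow(j, Rational(1, 2))))))
Mul(Add(Function('p')(58), 996), Add(T, 811)) = Mul(Add(Add(Rational(1, 2), Mul(Rational(1, 2), Pow(2, Rational(1, 2)), Pow(58, Rational(-1, 2)))), 996), Add(4242, 811)) = Mul(Add(Add(Rational(1, 2), Mul(Rational(1, 2), Pow(2, Rational(1, 2)), Mul(Rational(1, 58), Pow(58, Rational(1, 2))))), 996), 5053) = Mul(Add(Add(Rational(1, 2), Mul(Rational(1, 58), Pow(29, Rational(1, 2)))), 996), 5053) = Mul(Add(Rational(1993, 2), Mul(Rational(1, 58), Pow(29, Rational(1, 2)))), 5053) = Add(Rational(10070629, 2), Mul(Rational(5053, 58), Pow(29, Rational(1, 2))))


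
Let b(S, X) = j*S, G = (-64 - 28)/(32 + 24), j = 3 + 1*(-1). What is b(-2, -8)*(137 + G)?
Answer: -3790/7 ≈ -541.43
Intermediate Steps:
j = 2 (j = 3 - 1 = 2)
G = -23/14 (G = -92/56 = -92*1/56 = -23/14 ≈ -1.6429)
b(S, X) = 2*S
b(-2, -8)*(137 + G) = (2*(-2))*(137 - 23/14) = -4*1895/14 = -3790/7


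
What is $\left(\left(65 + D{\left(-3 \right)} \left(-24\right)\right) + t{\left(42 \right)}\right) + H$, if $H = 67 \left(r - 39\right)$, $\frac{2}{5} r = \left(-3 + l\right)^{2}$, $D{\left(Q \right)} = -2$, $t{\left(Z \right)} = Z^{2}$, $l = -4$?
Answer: $\frac{14943}{2} \approx 7471.5$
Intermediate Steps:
$r = \frac{245}{2}$ ($r = \frac{5 \left(-3 - 4\right)^{2}}{2} = \frac{5 \left(-7\right)^{2}}{2} = \frac{5}{2} \cdot 49 = \frac{245}{2} \approx 122.5$)
$H = \frac{11189}{2}$ ($H = 67 \left(\frac{245}{2} - 39\right) = 67 \cdot \frac{167}{2} = \frac{11189}{2} \approx 5594.5$)
$\left(\left(65 + D{\left(-3 \right)} \left(-24\right)\right) + t{\left(42 \right)}\right) + H = \left(\left(65 - -48\right) + 42^{2}\right) + \frac{11189}{2} = \left(\left(65 + 48\right) + 1764\right) + \frac{11189}{2} = \left(113 + 1764\right) + \frac{11189}{2} = 1877 + \frac{11189}{2} = \frac{14943}{2}$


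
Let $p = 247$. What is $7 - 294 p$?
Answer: $-72611$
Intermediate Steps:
$7 - 294 p = 7 - 72618 = -72611$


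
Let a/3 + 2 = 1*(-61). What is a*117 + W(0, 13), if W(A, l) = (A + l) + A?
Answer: -22100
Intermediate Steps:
a = -189 (a = -6 + 3*(1*(-61)) = -6 + 3*(-61) = -6 - 183 = -189)
W(A, l) = l + 2*A
a*117 + W(0, 13) = -189*117 + (13 + 2*0) = -22113 + (13 + 0) = -22113 + 13 = -22100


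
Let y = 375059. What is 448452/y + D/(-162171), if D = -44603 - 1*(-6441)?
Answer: 87038910850/60823693089 ≈ 1.4310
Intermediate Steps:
D = -38162 (D = -44603 + 6441 = -38162)
448452/y + D/(-162171) = 448452/375059 - 38162/(-162171) = 448452*(1/375059) - 38162*(-1/162171) = 448452/375059 + 38162/162171 = 87038910850/60823693089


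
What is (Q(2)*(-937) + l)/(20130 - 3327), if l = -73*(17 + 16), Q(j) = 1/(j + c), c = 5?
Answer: -17800/117621 ≈ -0.15133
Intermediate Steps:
Q(j) = 1/(5 + j) (Q(j) = 1/(j + 5) = 1/(5 + j))
l = -2409 (l = -73*33 = -2409)
(Q(2)*(-937) + l)/(20130 - 3327) = (-937/(5 + 2) - 2409)/(20130 - 3327) = (-937/7 - 2409)/16803 = ((⅐)*(-937) - 2409)*(1/16803) = (-937/7 - 2409)*(1/16803) = -17800/7*1/16803 = -17800/117621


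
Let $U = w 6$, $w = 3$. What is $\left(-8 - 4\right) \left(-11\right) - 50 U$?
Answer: $-768$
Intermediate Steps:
$U = 18$ ($U = 3 \cdot 6 = 18$)
$\left(-8 - 4\right) \left(-11\right) - 50 U = \left(-8 - 4\right) \left(-11\right) - 900 = \left(-12\right) \left(-11\right) - 900 = 132 - 900 = -768$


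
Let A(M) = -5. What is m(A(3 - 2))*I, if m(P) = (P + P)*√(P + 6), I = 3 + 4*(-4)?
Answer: 130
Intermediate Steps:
I = -13 (I = 3 - 16 = -13)
m(P) = 2*P*√(6 + P) (m(P) = (2*P)*√(6 + P) = 2*P*√(6 + P))
m(A(3 - 2))*I = (2*(-5)*√(6 - 5))*(-13) = (2*(-5)*√1)*(-13) = (2*(-5)*1)*(-13) = -10*(-13) = 130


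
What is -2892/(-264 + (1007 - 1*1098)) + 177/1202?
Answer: 3539019/426710 ≈ 8.2937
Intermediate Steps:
-2892/(-264 + (1007 - 1*1098)) + 177/1202 = -2892/(-264 + (1007 - 1098)) + 177*(1/1202) = -2892/(-264 - 91) + 177/1202 = -2892/(-355) + 177/1202 = -2892*(-1/355) + 177/1202 = 2892/355 + 177/1202 = 3539019/426710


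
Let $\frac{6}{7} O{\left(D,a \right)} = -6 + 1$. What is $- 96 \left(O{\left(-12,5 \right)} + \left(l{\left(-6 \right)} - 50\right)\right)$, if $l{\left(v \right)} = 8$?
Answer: $4592$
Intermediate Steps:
$O{\left(D,a \right)} = - \frac{35}{6}$ ($O{\left(D,a \right)} = \frac{7 \left(-6 + 1\right)}{6} = \frac{7}{6} \left(-5\right) = - \frac{35}{6}$)
$- 96 \left(O{\left(-12,5 \right)} + \left(l{\left(-6 \right)} - 50\right)\right) = - 96 \left(- \frac{35}{6} + \left(8 - 50\right)\right) = - 96 \left(- \frac{35}{6} - 42\right) = \left(-96\right) \left(- \frac{287}{6}\right) = 4592$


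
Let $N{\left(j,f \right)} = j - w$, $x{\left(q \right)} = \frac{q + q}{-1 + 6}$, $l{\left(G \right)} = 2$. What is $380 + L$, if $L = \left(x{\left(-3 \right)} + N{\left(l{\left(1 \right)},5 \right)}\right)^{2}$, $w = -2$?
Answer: $\frac{9696}{25} \approx 387.84$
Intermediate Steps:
$x{\left(q \right)} = \frac{2 q}{5}$
$N{\left(j,f \right)} = 2 + j$ ($N{\left(j,f \right)} = j - -2 = j + 2 = 2 + j$)
$L = \frac{196}{25}$ ($L = \left(\frac{2}{5} \left(-3\right) + \left(2 + 2\right)\right)^{2} = \left(- \frac{6}{5} + 4\right)^{2} = \left(\frac{14}{5}\right)^{2} = \frac{196}{25} \approx 7.84$)
$380 + L = 380 + \frac{196}{25} = \frac{9696}{25}$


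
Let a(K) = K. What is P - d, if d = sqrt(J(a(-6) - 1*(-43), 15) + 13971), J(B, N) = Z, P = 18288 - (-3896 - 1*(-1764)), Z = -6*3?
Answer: 20420 - sqrt(13953) ≈ 20302.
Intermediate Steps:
Z = -18
P = 20420 (P = 18288 - (-3896 + 1764) = 18288 - 1*(-2132) = 18288 + 2132 = 20420)
J(B, N) = -18
d = sqrt(13953) (d = sqrt(-18 + 13971) = sqrt(13953) ≈ 118.12)
P - d = 20420 - sqrt(13953)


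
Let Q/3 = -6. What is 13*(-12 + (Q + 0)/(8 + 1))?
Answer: -182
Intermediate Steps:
Q = -18 (Q = 3*(-6) = -18)
13*(-12 + (Q + 0)/(8 + 1)) = 13*(-12 + (-18 + 0)/(8 + 1)) = 13*(-12 - 18/9) = 13*(-12 - 18*⅑) = 13*(-12 - 2) = 13*(-14) = -182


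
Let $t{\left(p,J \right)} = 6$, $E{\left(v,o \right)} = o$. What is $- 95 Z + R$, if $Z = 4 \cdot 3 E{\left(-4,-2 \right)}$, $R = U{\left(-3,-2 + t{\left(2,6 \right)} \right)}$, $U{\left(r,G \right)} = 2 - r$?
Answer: $2285$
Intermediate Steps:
$R = 5$ ($R = 2 - -3 = 2 + 3 = 5$)
$Z = -24$ ($Z = 4 \cdot 3 \left(-2\right) = 12 \left(-2\right) = -24$)
$- 95 Z + R = \left(-95\right) \left(-24\right) + 5 = 2280 + 5 = 2285$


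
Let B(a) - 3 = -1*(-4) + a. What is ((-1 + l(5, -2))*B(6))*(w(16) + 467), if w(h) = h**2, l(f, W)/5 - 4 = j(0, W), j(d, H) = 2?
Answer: 272571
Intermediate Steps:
l(f, W) = 30 (l(f, W) = 20 + 5*2 = 20 + 10 = 30)
B(a) = 7 + a (B(a) = 3 + (-1*(-4) + a) = 3 + (4 + a) = 7 + a)
((-1 + l(5, -2))*B(6))*(w(16) + 467) = ((-1 + 30)*(7 + 6))*(16**2 + 467) = (29*13)*(256 + 467) = 377*723 = 272571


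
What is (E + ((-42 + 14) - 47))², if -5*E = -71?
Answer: 92416/25 ≈ 3696.6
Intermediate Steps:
E = 71/5 (E = -⅕*(-71) = 71/5 ≈ 14.200)
(E + ((-42 + 14) - 47))² = (71/5 + ((-42 + 14) - 47))² = (71/5 + (-28 - 47))² = (71/5 - 75)² = (-304/5)² = 92416/25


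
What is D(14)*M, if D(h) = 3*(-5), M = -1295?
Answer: 19425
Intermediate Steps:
D(h) = -15
D(14)*M = -15*(-1295) = 19425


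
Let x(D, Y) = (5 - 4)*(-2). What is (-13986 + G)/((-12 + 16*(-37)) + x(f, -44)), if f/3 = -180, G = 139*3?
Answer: 4523/202 ≈ 22.391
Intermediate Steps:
G = 417
f = -540 (f = 3*(-180) = -540)
x(D, Y) = -2 (x(D, Y) = 1*(-2) = -2)
(-13986 + G)/((-12 + 16*(-37)) + x(f, -44)) = (-13986 + 417)/((-12 + 16*(-37)) - 2) = -13569/((-12 - 592) - 2) = -13569/(-604 - 2) = -13569/(-606) = -13569*(-1/606) = 4523/202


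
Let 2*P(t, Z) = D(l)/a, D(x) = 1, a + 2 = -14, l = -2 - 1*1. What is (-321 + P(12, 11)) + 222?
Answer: -3169/32 ≈ -99.031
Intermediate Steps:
l = -3 (l = -2 - 1 = -3)
a = -16 (a = -2 - 14 = -16)
P(t, Z) = -1/32 (P(t, Z) = (1/(-16))/2 = (1*(-1/16))/2 = (½)*(-1/16) = -1/32)
(-321 + P(12, 11)) + 222 = (-321 - 1/32) + 222 = -10273/32 + 222 = -3169/32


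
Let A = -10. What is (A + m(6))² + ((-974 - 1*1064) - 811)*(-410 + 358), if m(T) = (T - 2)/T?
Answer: 1334116/9 ≈ 1.4824e+5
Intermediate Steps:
m(T) = (-2 + T)/T
(A + m(6))² + ((-974 - 1*1064) - 811)*(-410 + 358) = (-10 + (-2 + 6)/6)² + ((-974 - 1*1064) - 811)*(-410 + 358) = (-10 + (⅙)*4)² + ((-974 - 1064) - 811)*(-52) = (-10 + ⅔)² + (-2038 - 811)*(-52) = (-28/3)² - 2849*(-52) = 784/9 + 148148 = 1334116/9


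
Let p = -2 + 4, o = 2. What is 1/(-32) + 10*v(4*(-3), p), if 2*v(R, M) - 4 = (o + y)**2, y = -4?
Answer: 1279/32 ≈ 39.969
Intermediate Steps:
p = 2
v(R, M) = 4 (v(R, M) = 2 + (2 - 4)**2/2 = 2 + (1/2)*(-2)**2 = 2 + (1/2)*4 = 2 + 2 = 4)
1/(-32) + 10*v(4*(-3), p) = 1/(-32) + 10*4 = -1/32 + 40 = 1279/32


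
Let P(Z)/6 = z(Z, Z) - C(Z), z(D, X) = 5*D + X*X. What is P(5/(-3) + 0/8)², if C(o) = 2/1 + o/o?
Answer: 23716/9 ≈ 2635.1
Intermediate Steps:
C(o) = 3 (C(o) = 2*1 + 1 = 2 + 1 = 3)
z(D, X) = X² + 5*D (z(D, X) = 5*D + X² = X² + 5*D)
P(Z) = -18 + 6*Z² + 30*Z (P(Z) = 6*((Z² + 5*Z) - 1*3) = 6*((Z² + 5*Z) - 3) = 6*(-3 + Z² + 5*Z) = -18 + 6*Z² + 30*Z)
P(5/(-3) + 0/8)² = (-18 + 6*(5/(-3) + 0/8)² + 30*(5/(-3) + 0/8))² = (-18 + 6*(5*(-⅓) + 0*(⅛))² + 30*(5*(-⅓) + 0*(⅛)))² = (-18 + 6*(-5/3 + 0)² + 30*(-5/3 + 0))² = (-18 + 6*(-5/3)² + 30*(-5/3))² = (-18 + 6*(25/9) - 50)² = (-18 + 50/3 - 50)² = (-154/3)² = 23716/9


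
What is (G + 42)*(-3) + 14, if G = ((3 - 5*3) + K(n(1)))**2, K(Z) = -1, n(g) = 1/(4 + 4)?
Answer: -619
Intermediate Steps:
n(g) = 1/8
G = 169 (G = ((3 - 5*3) - 1)**2 = ((3 - 15) - 1)**2 = (-12 - 1)**2 = (-13)**2 = 169)
(G + 42)*(-3) + 14 = (169 + 42)*(-3) + 14 = 211*(-3) + 14 = -633 + 14 = -619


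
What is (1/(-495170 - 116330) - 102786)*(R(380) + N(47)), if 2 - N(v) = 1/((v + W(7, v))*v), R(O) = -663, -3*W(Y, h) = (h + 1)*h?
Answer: 688317554575714117/10131026250 ≈ 6.7942e+7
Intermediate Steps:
W(Y, h) = -h*(1 + h)/3 (W(Y, h) = -(h + 1)*h/3 = -(1 + h)*h/3 = -h*(1 + h)/3)
N(v) = 2 - 1/(v*(v - v*(1 + v)/3)) (N(v) = 2 - 1/((v - v*(1 + v)/3)*v) = 2 - 1/(v*(v - v*(1 + v)/3)))
(1/(-495170 - 116330) - 102786)*(R(380) + N(47)) = (1/(-495170 - 116330) - 102786)*(-663 + (3 - 4*47² + 2*47³)/(47²*(-2 + 47))) = (1/(-611500) - 102786)*(-663 + (1/2209)*(3 - 4*2209 + 2*103823)/45) = (-1/611500 - 102786)*(-663 + (1/2209)*(1/45)*(3 - 8836 + 207646)) = -62853639001*(-663 + (1/2209)*(1/45)*198813)/611500 = -62853639001*(-663 + 66271/33135)/611500 = -62853639001/611500*(-21902234/33135) = 688317554575714117/10131026250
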